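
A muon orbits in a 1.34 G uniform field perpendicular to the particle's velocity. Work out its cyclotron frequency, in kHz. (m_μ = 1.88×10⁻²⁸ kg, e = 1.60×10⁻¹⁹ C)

f ≈ 18.2 kHz

f = qB/(2πm) = (1×1.60×10^-19)(1.34×10^-4) / [2π(1.88×10^-28)] = 1.82×10^4 Hz.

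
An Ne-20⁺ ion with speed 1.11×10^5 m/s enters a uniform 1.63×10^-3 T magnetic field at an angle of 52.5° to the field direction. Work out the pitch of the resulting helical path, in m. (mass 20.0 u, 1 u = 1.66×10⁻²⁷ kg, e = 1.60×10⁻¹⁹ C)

The velocity component along B is v∥ = v cos52.5° = 6.76×10^4 m/s.
The cyclotron period T = 2πm/(qB) = 8.00×10^-4 s is set by m, q, B alone.
Pitch = v∥·T = (6.76×10^4)(8.00×10^-4) = 54.0 m.

pitch ≈ 54.0 m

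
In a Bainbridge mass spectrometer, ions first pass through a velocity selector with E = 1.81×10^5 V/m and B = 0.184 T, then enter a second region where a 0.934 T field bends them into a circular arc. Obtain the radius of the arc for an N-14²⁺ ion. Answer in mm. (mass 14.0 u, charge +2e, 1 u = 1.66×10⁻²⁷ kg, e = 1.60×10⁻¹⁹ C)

r ≈ 76.5 mm

The selector passes v = E/B = 1.81×10^5/0.184 = 9.84×10^5 m/s.
In the deflection region, r = mv/(qB₂) = (2.32×10^-26)(9.84×10^5) / [(2×1.60×10^-19)(0.934)] = 0.0765 m.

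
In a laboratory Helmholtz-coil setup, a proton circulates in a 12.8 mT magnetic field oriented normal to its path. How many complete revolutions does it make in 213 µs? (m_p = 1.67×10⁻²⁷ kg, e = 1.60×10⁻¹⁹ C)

N = 41

T = 2πm/(qB) = 2π(1.67×10^-27) / [(1×1.60×10^-19)(0.0128)] = 5.1235×10^-6 s.
N = t/T = 2.13×10^-4 / 5.1235×10^-6 ≈ 41.57, so 41 complete revolutions.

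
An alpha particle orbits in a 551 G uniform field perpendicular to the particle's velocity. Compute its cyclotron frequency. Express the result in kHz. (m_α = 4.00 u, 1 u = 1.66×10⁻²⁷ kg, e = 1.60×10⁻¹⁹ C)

f ≈ 423 kHz

f = qB/(2πm) = (2×1.60×10^-19)(0.0551) / [2π(6.64×10^-27)] = 4.23×10^5 Hz.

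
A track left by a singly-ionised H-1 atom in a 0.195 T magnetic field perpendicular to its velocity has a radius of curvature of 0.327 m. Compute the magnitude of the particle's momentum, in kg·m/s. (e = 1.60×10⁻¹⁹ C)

p ≈ 1.02×10^-20 kg·m/s

Since qvB = mv²/r, the momentum p = mv = qBr.
p = (1×1.60×10^-19)(0.195)(0.327) = 1.02×10^-20 kg·m/s.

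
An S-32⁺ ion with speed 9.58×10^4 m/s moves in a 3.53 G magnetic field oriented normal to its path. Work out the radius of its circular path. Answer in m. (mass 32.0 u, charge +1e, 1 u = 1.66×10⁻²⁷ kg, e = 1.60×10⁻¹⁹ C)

The magnetic force provides the centripetal force: qvB = mv²/r, so r = mv/(qB).
r = (5.31×10^-26 kg)(9.58×10^4 m/s) / [(1×1.60×10^-19 C)(3.53×10^-4 T)] = 90.1 m.

r ≈ 90.1 m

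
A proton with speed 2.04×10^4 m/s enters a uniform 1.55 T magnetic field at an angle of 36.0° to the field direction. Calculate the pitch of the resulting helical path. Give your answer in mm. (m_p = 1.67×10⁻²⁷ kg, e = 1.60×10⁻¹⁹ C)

pitch ≈ 0.698 mm

The velocity component along B is v∥ = v cos36.0° = 1.65×10^4 m/s.
The cyclotron period T = 2πm/(qB) = 4.23×10^-8 s is set by m, q, B alone.
Pitch = v∥·T = (1.65×10^4)(4.23×10^-8) = 6.98×10^-4 m.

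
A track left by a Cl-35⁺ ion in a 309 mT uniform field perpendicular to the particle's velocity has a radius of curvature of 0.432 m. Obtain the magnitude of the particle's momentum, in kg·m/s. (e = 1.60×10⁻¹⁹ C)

p ≈ 2.14×10^-20 kg·m/s

Since qvB = mv²/r, the momentum p = mv = qBr.
p = (1×1.60×10^-19)(0.309)(0.432) = 2.14×10^-20 kg·m/s.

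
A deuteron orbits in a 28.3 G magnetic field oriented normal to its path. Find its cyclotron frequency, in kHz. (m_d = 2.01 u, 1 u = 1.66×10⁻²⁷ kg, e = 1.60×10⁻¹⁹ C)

f = qB/(2πm) = (1×1.60×10^-19)(2.83×10^-3) / [2π(3.34×10^-27)] = 2.16×10^4 Hz.

f ≈ 21.6 kHz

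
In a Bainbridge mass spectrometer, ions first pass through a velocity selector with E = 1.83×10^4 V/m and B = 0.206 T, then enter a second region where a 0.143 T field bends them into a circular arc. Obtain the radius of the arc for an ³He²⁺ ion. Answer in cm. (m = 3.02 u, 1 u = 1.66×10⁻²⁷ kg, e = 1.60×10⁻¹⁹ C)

r ≈ 0.973 cm

The selector passes v = E/B = 1.83×10^4/0.206 = 8.88×10^4 m/s.
In the deflection region, r = mv/(qB₂) = (5.01×10^-27)(8.88×10^4) / [(2×1.60×10^-19)(0.143)] = 9.73×10^-3 m.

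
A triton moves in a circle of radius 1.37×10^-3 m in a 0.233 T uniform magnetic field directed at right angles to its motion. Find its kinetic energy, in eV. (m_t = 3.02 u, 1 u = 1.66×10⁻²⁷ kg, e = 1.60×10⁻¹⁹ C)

v = qBr/m = (1×1.60×10^-19)(0.233)(1.37×10^-3) / (5.01×10^-27) = 1.02×10^4 m/s.
K = ½mv² = 0.5·(5.01×10^-27)·(1.02×10^4)² = 2.60×10^-19 J = 1.63 eV.

K ≈ 1.63 eV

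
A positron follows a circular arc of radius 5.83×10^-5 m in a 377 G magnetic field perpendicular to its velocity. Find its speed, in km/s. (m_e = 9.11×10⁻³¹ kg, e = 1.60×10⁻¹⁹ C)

v ≈ 386 km/s

From qvB = mv²/r, v = qBr/m.
v = (1×1.60×10^-19)(0.0377)(5.83×10^-5) / (9.11×10^-31) = 3.86×10^5 m/s.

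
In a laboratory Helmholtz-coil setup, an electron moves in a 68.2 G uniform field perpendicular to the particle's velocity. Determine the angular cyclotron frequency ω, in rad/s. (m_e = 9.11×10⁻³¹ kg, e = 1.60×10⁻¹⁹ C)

ω ≈ 1.20×10^9 rad/s

ω = qB/m = (1×1.60×10^-19)(6.82×10^-3) / (9.11×10^-31) = 1.20×10^9 rad/s.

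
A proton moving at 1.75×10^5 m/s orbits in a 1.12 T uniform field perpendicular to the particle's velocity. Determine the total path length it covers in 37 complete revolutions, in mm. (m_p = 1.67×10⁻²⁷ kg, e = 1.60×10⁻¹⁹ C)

L ≈ 379 mm

r = mv/(qB) = 1.63×10^-3 m, so one revolution covers 2πr = 0.0102 m.
In 37 revolutions: L = 37·2πr = 0.379 m.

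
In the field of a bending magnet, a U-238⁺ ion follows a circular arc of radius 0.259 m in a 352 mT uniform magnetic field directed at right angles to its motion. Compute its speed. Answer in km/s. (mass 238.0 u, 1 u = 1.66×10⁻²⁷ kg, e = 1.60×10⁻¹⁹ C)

From qvB = mv²/r, v = qBr/m.
v = (1×1.60×10^-19)(0.352)(0.259) / (3.95×10^-25) = 3.69×10^4 m/s.

v ≈ 36.9 km/s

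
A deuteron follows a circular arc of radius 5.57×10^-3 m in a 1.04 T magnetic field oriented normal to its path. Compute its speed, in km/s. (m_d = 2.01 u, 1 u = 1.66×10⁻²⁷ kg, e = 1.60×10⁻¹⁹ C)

v ≈ 278 km/s

From qvB = mv²/r, v = qBr/m.
v = (1×1.60×10^-19)(1.04)(5.57×10^-3) / (3.34×10^-27) = 2.78×10^5 m/s.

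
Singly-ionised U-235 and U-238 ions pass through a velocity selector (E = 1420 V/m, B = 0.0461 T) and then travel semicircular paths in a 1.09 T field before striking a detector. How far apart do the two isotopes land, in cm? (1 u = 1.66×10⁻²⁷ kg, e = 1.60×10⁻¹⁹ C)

Both emerge at v = E/B₁ = 3.08×10^4 m/s.
r = mv/(qB₂), so r₁ = 0.068900 m and r₂ = 0.069779 m, giving Δr = 8.80×10^-4 m.
After a semicircle each ion lands a diameter 2r from the entry slit, so the separation is 2Δr = 1.76×10^-3 m.

Δd ≈ 0.176 cm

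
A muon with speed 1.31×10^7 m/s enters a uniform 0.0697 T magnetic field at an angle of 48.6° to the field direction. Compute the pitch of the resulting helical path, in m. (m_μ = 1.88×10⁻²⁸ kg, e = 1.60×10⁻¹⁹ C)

The velocity component along B is v∥ = v cos48.6° = 8.66×10^6 m/s.
The cyclotron period T = 2πm/(qB) = 1.06×10^-7 s is set by m, q, B alone.
Pitch = v∥·T = (8.66×10^6)(1.06×10^-7) = 0.918 m.

pitch ≈ 0.918 m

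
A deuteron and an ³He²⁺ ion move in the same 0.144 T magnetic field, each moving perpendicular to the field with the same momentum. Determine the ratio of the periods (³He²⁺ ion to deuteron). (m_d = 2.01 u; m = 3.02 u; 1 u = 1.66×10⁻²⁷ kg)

ratio ≈ 0.751

T = 2πm/(qB) is independent of speed, so T₂/T₁ = (m₂/q₂)/(m₁/q₁).
T_{³He²⁺ ion}/T_{deuteron} = (5.01×10^-27/2e) / (3.34×10^-27/1e) = 0.751.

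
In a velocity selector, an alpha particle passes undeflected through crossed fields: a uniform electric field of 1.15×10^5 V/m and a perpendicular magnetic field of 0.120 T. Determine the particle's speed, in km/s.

For zero net force, qE = qvB, so v = E/B.
v = (1.15×10^5) / (0.120) = 9.58×10^5 m/s.

v ≈ 958 km/s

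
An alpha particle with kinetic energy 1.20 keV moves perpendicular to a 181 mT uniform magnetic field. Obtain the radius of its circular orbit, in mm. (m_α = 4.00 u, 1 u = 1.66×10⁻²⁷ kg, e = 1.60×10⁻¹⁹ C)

Convert the energy: K = 1.20 keV = 1.92×10^-16 J.
v = √(2K/m) = √(2·1.92×10^-16/6.64×10^-27) = 2.40×10^5 m/s.
r = mv/(qB) = (6.64×10^-27)(2.40×10^5) / [(2×1.60×10^-19)(0.181)] = 0.0276 m.

r ≈ 27.6 mm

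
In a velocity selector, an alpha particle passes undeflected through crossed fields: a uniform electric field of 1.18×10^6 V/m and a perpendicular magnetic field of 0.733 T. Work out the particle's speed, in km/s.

For zero net force, qE = qvB, so v = E/B.
v = (1.18×10^6) / (0.733) = 1.61×10^6 m/s.

v ≈ 1610 km/s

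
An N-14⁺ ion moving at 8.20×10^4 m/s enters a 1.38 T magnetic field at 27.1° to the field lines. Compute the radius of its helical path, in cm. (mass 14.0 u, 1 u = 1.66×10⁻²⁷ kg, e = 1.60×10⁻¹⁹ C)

r ≈ 0.393 cm

Only the perpendicular component v⊥ = v sin27.1° = 3.74×10^4 m/s is bent by the field.
r = m v⊥ /(qB) = (2.32×10^-26)(3.74×10^4) / [(1×1.60×10^-19)(1.38)] = 3.93×10^-3 m.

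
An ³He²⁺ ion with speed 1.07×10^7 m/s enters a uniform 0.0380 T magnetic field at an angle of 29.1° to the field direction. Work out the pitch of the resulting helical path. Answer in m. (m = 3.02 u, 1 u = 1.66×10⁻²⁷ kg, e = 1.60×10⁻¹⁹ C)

The velocity component along B is v∥ = v cos29.1° = 9.35×10^6 m/s.
The cyclotron period T = 2πm/(qB) = 2.59×10^-6 s is set by m, q, B alone.
Pitch = v∥·T = (9.35×10^6)(2.59×10^-6) = 24.2 m.

pitch ≈ 24.2 m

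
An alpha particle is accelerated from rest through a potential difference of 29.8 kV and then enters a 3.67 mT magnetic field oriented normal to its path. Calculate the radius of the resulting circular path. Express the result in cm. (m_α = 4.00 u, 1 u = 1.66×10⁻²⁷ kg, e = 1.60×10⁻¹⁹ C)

r ≈ 958 cm

The kinetic energy gained is K = qV = (2×1.60×10^-19)(2.98×10^4) = 9.54×10^-15 J.
v = √(2K/m) = 1.69×10^6 m/s.
r = mv/(qB) = (6.64×10^-27)(1.69×10^6) / [(2×1.60×10^-19)(3.67×10^-3)] = 9.58 m.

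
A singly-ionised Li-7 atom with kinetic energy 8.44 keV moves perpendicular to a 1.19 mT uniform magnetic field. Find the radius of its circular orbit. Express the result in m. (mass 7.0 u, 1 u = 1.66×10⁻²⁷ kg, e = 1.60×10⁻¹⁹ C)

r ≈ 29.4 m

Convert the energy: K = 8.44 keV = 1.35×10^-15 J.
v = √(2K/m) = √(2·1.35×10^-15/1.16×10^-26) = 4.82×10^5 m/s.
r = mv/(qB) = (1.16×10^-26)(4.82×10^5) / [(1×1.60×10^-19)(1.19×10^-3)] = 29.4 m.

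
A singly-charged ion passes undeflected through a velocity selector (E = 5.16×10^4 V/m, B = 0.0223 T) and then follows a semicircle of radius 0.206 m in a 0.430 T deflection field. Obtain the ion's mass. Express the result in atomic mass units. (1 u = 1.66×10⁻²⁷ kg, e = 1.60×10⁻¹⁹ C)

m ≈ 3.69 u

v = E/B₁ = 2.31×10^6 m/s.
From r = mv/(qB₂), m = qB₂r/v = (1×1.60×10^-19)(0.430)(0.206) / (2.31×10^6) = 6.13×10^-27 kg.
In atomic mass units: m = 6.13×10^-27 / 1.66×10^-27 = 3.69 u.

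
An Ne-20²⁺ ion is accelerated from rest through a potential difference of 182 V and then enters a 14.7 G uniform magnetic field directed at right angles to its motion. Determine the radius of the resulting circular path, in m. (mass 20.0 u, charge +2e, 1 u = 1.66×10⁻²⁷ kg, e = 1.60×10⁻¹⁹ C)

The kinetic energy gained is K = qV = (2×1.60×10^-19)(182) = 5.82×10^-17 J.
v = √(2K/m) = 5.92×10^4 m/s.
r = mv/(qB) = (3.32×10^-26)(5.92×10^4) / [(2×1.60×10^-19)(1.47×10^-3)] = 4.18 m.

r ≈ 4.18 m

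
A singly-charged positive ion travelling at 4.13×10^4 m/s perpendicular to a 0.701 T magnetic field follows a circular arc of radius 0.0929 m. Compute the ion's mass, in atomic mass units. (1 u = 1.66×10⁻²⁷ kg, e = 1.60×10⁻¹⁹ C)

m ≈ 152 u

qvB = mv²/r ⇒ m = qBr/v.
m = (1×1.60×10^-19)(0.701)(0.0929) / (4.13×10^4) = 2.52×10^-25 kg = 152 u.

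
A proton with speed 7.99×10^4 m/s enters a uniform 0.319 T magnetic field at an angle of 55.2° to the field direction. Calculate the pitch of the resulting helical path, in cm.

pitch ≈ 0.937 cm

The velocity component along B is v∥ = v cos55.2° = 4.56×10^4 m/s.
The cyclotron period T = 2πm/(qB) = 2.06×10^-7 s is set by m, q, B alone.
Pitch = v∥·T = (4.56×10^4)(2.06×10^-7) = 9.37×10^-3 m.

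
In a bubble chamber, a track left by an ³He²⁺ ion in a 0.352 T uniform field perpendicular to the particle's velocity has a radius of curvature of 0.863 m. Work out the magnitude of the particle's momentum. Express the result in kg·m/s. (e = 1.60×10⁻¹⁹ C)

Since qvB = mv²/r, the momentum p = mv = qBr.
p = (2×1.60×10^-19)(0.352)(0.863) = 9.72×10^-20 kg·m/s.

p ≈ 9.72×10^-20 kg·m/s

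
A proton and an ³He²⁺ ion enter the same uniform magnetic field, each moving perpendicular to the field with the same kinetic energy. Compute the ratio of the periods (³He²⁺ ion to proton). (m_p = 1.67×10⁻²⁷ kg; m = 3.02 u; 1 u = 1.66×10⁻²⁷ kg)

ratio ≈ 1.50

T = 2πm/(qB) is independent of speed, so T₂/T₁ = (m₂/q₂)/(m₁/q₁).
T_{³He²⁺ ion}/T_{proton} = (5.01×10^-27/2e) / (1.67×10^-27/1e) = 1.50.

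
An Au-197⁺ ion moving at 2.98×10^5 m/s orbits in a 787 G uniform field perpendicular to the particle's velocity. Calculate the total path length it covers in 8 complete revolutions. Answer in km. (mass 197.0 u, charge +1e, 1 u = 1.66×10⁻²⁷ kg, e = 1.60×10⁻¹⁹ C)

L ≈ 0.389 km

r = mv/(qB) = 7.74 m, so one revolution covers 2πr = 48.6 m.
In 8 revolutions: L = 8·2πr = 389 m.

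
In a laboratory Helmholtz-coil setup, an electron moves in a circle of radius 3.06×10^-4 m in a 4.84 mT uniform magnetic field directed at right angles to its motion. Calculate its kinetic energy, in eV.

K ≈ 0.193 eV

v = qBr/m = (1×1.60×10^-19)(4.84×10^-3)(3.06×10^-4) / (9.11×10^-31) = 2.60×10^5 m/s.
K = ½mv² = 0.5·(9.11×10^-31)·(2.60×10^5)² = 3.08×10^-20 J = 0.193 eV.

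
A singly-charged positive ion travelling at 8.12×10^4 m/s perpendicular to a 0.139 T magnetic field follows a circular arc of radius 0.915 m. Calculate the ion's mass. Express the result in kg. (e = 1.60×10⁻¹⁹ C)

m ≈ 2.51×10^-25 kg

qvB = mv²/r ⇒ m = qBr/v.
m = (1×1.60×10^-19)(0.139)(0.915) / (8.12×10^4) = 2.51×10^-25 kg.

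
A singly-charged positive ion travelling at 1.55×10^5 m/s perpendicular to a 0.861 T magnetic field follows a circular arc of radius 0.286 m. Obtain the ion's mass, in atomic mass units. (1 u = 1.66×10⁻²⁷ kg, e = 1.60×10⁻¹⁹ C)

m ≈ 153 u

qvB = mv²/r ⇒ m = qBr/v.
m = (1×1.60×10^-19)(0.861)(0.286) / (1.55×10^5) = 2.54×10^-25 kg = 153 u.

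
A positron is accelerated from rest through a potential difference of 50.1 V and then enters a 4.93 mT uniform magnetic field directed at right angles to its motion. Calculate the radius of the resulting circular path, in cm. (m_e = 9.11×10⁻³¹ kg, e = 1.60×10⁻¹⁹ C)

The kinetic energy gained is K = qV = (1×1.60×10^-19)(50.1) = 8.02×10^-18 J.
v = √(2K/m) = 4.20×10^6 m/s.
r = mv/(qB) = (9.11×10^-31)(4.20×10^6) / [(1×1.60×10^-19)(4.93×10^-3)] = 4.84×10^-3 m.

r ≈ 0.484 cm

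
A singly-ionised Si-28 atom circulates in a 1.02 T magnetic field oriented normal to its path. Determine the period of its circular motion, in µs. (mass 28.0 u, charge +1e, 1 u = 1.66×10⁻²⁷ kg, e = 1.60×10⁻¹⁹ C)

The cyclotron period is independent of speed: T = 2πm/(qB).
T = 2π(4.65×10^-26) / [(1×1.60×10^-19)(1.02)] = 1.79×10^-6 s.

T ≈ 1.79 µs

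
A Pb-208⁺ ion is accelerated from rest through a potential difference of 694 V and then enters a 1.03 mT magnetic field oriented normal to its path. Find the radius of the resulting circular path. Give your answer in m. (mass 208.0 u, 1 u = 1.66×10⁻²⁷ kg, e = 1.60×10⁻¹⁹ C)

r ≈ 53.1 m

The kinetic energy gained is K = qV = (1×1.60×10^-19)(694) = 1.11×10^-16 J.
v = √(2K/m) = 2.54×10^4 m/s.
r = mv/(qB) = (3.45×10^-25)(2.54×10^4) / [(1×1.60×10^-19)(1.03×10^-3)] = 53.1 m.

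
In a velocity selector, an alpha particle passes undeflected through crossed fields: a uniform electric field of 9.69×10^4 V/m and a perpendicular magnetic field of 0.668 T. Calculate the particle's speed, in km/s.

v ≈ 145 km/s

For zero net force, qE = qvB, so v = E/B.
v = (9.69×10^4) / (0.668) = 1.45×10^5 m/s.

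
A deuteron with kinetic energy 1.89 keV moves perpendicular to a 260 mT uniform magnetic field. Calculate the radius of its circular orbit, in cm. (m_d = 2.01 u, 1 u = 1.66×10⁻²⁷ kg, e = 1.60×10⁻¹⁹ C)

Convert the energy: K = 1.89 keV = 3.02×10^-16 J.
v = √(2K/m) = √(2·3.02×10^-16/3.34×10^-27) = 4.26×10^5 m/s.
r = mv/(qB) = (3.34×10^-27)(4.26×10^5) / [(1×1.60×10^-19)(0.260)] = 0.0341 m.

r ≈ 3.41 cm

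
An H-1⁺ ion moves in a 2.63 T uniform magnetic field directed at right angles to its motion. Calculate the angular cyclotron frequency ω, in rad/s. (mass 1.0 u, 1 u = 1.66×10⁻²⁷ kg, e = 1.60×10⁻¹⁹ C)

ω = qB/m = (1×1.60×10^-19)(2.63) / (1.66×10^-27) = 2.53×10^8 rad/s.

ω ≈ 2.53×10^8 rad/s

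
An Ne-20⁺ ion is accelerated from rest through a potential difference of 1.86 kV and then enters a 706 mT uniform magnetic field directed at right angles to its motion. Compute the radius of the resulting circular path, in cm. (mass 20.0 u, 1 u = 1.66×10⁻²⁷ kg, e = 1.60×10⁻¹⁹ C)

The kinetic energy gained is K = qV = (1×1.60×10^-19)(1860) = 2.98×10^-16 J.
v = √(2K/m) = 1.34×10^5 m/s.
r = mv/(qB) = (3.32×10^-26)(1.34×10^5) / [(1×1.60×10^-19)(0.706)] = 0.0394 m.

r ≈ 3.94 cm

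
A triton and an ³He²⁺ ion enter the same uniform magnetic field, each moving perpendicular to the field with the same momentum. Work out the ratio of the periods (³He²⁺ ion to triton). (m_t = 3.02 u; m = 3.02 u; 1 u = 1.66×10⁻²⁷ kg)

T = 2πm/(qB) is independent of speed, so T₂/T₁ = (m₂/q₂)/(m₁/q₁).
T_{³He²⁺ ion}/T_{triton} = (5.01×10^-27/2e) / (5.01×10^-27/1e) = 0.500.

ratio ≈ 0.500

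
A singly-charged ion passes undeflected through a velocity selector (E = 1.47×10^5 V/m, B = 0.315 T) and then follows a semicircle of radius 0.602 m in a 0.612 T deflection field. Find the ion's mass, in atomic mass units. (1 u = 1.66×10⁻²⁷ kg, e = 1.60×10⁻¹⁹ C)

m ≈ 76.1 u

v = E/B₁ = 4.67×10^5 m/s.
From r = mv/(qB₂), m = qB₂r/v = (1×1.60×10^-19)(0.612)(0.602) / (4.67×10^5) = 1.26×10^-25 kg.
In atomic mass units: m = 1.26×10^-25 / 1.66×10^-27 = 76.1 u.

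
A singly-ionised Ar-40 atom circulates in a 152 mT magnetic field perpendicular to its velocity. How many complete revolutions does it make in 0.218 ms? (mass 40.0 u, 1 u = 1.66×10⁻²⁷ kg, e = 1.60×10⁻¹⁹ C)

T = 2πm/(qB) = 2π(6.64×10^-26) / [(1×1.60×10^-19)(0.152)] = 1.7155×10^-5 s.
N = t/T = 2.18×10^-4 / 1.7155×10^-5 ≈ 12.71, so 12 complete revolutions.

N = 12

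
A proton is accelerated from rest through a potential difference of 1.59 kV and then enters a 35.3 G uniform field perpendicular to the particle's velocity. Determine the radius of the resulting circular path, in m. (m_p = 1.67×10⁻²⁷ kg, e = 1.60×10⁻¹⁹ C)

The kinetic energy gained is K = qV = (1×1.60×10^-19)(1590) = 2.54×10^-16 J.
v = √(2K/m) = 5.52×10^5 m/s.
r = mv/(qB) = (1.67×10^-27)(5.52×10^5) / [(1×1.60×10^-19)(3.53×10^-3)] = 1.63 m.

r ≈ 1.63 m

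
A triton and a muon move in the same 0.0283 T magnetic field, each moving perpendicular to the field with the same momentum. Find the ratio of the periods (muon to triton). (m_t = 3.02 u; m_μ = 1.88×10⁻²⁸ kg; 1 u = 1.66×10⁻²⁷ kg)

ratio ≈ 0.0375

T = 2πm/(qB) is independent of speed, so T₂/T₁ = (m₂/q₂)/(m₁/q₁).
T_{muon}/T_{triton} = (1.88×10^-28/1e) / (5.01×10^-27/1e) = 0.0375.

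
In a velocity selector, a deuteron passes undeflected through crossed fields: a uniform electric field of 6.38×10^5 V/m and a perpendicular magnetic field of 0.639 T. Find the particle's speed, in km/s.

v ≈ 998 km/s

For zero net force, qE = qvB, so v = E/B.
v = (6.38×10^5) / (0.639) = 9.98×10^5 m/s.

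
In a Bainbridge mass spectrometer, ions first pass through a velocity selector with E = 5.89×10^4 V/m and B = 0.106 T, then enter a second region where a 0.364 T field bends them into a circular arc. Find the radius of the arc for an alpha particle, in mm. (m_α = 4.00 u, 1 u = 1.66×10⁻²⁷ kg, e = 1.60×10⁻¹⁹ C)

The selector passes v = E/B = 5.89×10^4/0.106 = 5.56×10^5 m/s.
In the deflection region, r = mv/(qB₂) = (6.64×10^-27)(5.56×10^5) / [(2×1.60×10^-19)(0.364)] = 0.0317 m.

r ≈ 31.7 mm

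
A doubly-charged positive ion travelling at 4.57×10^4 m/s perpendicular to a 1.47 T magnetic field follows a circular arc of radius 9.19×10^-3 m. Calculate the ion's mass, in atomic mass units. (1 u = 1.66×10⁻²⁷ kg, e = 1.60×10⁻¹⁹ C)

qvB = mv²/r ⇒ m = qBr/v.
m = (2×1.60×10^-19)(1.47)(9.19×10^-3) / (4.57×10^4) = 9.46×10^-26 kg = 57.0 u.

m ≈ 57.0 u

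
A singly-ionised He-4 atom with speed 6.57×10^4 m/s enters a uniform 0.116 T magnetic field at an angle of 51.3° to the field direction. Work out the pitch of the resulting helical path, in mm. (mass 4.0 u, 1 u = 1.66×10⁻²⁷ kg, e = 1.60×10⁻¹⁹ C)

pitch ≈ 92.3 mm

The velocity component along B is v∥ = v cos51.3° = 4.11×10^4 m/s.
The cyclotron period T = 2πm/(qB) = 2.25×10^-6 s is set by m, q, B alone.
Pitch = v∥·T = (4.11×10^4)(2.25×10^-6) = 0.0923 m.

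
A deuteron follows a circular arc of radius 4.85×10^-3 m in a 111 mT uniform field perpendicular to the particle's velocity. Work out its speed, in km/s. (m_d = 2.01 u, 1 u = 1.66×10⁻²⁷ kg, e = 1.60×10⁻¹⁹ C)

From qvB = mv²/r, v = qBr/m.
v = (1×1.60×10^-19)(0.111)(4.85×10^-3) / (3.34×10^-27) = 2.58×10^4 m/s.

v ≈ 25.8 km/s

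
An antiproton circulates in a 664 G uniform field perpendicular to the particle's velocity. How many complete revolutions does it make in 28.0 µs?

N = 28

T = 2πm/(qB) = 2π(1.67×10^-27) / [(1×1.60×10^-19)(0.0664)] = 9.8766×10^-7 s.
N = t/T = 2.80×10^-5 / 9.8766×10^-7 ≈ 28.35, so 28 complete revolutions.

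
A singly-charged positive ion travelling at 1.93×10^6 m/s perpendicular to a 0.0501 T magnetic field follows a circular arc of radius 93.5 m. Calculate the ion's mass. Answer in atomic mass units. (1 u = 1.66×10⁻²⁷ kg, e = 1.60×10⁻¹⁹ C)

m ≈ 234 u

qvB = mv²/r ⇒ m = qBr/v.
m = (1×1.60×10^-19)(0.0501)(93.5) / (1.93×10^6) = 3.88×10^-25 kg = 234 u.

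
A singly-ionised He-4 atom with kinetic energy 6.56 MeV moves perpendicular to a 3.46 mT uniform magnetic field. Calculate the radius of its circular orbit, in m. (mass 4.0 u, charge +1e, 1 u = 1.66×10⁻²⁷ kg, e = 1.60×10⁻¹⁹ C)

Convert the energy: K = 6.56 MeV = 1.05×10^-12 J.
v = √(2K/m) = √(2·1.05×10^-12/6.64×10^-27) = 1.78×10^7 m/s.
r = mv/(qB) = (6.64×10^-27)(1.78×10^7) / [(1×1.60×10^-19)(3.46×10^-3)] = 213 m.

r ≈ 213 m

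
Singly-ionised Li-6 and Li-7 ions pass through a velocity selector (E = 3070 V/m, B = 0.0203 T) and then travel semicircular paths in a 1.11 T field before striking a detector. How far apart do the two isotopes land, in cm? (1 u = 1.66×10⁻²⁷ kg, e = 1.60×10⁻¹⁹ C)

Both emerge at v = E/B₁ = 1.51×10^5 m/s.
r = mv/(qB₂), so r₁ = 8.48×10^-3 m and r₂ = 9.89×10^-3 m, giving Δr = 1.41×10^-3 m.
After a semicircle each ion lands a diameter 2r from the entry slit, so the separation is 2Δr = 2.83×10^-3 m.

Δd ≈ 0.283 cm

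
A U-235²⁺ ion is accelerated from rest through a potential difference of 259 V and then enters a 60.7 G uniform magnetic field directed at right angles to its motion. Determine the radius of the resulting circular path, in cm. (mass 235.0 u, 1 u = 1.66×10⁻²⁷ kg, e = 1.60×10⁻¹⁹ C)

The kinetic energy gained is K = qV = (2×1.60×10^-19)(259) = 8.29×10^-17 J.
v = √(2K/m) = 2.06×10^4 m/s.
r = mv/(qB) = (3.90×10^-25)(2.06×10^4) / [(2×1.60×10^-19)(6.07×10^-3)] = 4.14 m.

r ≈ 414 cm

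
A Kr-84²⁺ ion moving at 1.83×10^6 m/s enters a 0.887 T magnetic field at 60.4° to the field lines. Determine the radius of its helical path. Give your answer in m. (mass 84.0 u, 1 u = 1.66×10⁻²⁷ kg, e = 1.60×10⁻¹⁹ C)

Only the perpendicular component v⊥ = v sin60.4° = 1.59×10^6 m/s is bent by the field.
r = m v⊥ /(qB) = (1.39×10^-25)(1.59×10^6) / [(2×1.60×10^-19)(0.887)] = 0.782 m.

r ≈ 0.782 m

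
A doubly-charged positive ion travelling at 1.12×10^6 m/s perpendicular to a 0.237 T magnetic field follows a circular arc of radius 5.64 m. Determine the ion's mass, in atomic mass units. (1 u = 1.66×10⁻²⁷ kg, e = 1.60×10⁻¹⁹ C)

m ≈ 230 u

qvB = mv²/r ⇒ m = qBr/v.
m = (2×1.60×10^-19)(0.237)(5.64) / (1.12×10^6) = 3.82×10^-25 kg = 230 u.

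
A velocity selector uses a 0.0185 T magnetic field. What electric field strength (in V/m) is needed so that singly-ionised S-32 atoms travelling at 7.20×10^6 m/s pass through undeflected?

qE = qvB ⇒ E = vB = (7.20×10^6)(0.0185) = 1.33×10^5 V/m.

E ≈ 1.33×10^5 V/m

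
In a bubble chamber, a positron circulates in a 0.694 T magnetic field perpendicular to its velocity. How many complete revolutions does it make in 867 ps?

N = 16

T = 2πm/(qB) = 2π(9.11×10^-31) / [(1×1.60×10^-19)(0.694)] = 5.1549×10^-11 s.
N = t/T = 8.67×10^-10 / 5.1549×10^-11 ≈ 16.82, so 16 complete revolutions.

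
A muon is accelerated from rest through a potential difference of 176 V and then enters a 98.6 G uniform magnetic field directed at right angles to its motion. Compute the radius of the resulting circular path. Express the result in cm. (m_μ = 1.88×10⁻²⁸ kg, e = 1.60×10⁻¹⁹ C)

The kinetic energy gained is K = qV = (1×1.60×10^-19)(176) = 2.82×10^-17 J.
v = √(2K/m) = 5.47×10^5 m/s.
r = mv/(qB) = (1.88×10^-28)(5.47×10^5) / [(1×1.60×10^-19)(9.86×10^-3)] = 0.0652 m.

r ≈ 6.52 cm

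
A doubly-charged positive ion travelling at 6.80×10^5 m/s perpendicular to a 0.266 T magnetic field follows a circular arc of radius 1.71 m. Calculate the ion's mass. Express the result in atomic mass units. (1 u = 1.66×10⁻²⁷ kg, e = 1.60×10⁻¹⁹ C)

qvB = mv²/r ⇒ m = qBr/v.
m = (2×1.60×10^-19)(0.266)(1.71) / (6.80×10^5) = 2.14×10^-25 kg = 129 u.

m ≈ 129 u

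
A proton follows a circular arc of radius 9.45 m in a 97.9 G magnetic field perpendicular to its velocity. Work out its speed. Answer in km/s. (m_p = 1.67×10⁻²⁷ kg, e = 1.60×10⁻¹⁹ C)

From qvB = mv²/r, v = qBr/m.
v = (1×1.60×10^-19)(9.79×10^-3)(9.45) / (1.67×10^-27) = 8.86×10^6 m/s.

v ≈ 8860 km/s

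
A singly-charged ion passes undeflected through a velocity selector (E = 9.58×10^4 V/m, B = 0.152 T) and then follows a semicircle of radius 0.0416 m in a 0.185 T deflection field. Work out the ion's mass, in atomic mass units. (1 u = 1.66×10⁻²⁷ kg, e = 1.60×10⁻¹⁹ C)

v = E/B₁ = 6.30×10^5 m/s.
From r = mv/(qB₂), m = qB₂r/v = (1×1.60×10^-19)(0.185)(0.0416) / (6.30×10^5) = 1.95×10^-27 kg.
In atomic mass units: m = 1.95×10^-27 / 1.66×10^-27 = 1.18 u.

m ≈ 1.18 u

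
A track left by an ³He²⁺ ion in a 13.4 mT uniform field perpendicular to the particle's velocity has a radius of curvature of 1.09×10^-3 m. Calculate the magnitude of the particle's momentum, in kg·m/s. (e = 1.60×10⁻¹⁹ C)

p ≈ 4.67×10^-24 kg·m/s

Since qvB = mv²/r, the momentum p = mv = qBr.
p = (2×1.60×10^-19)(0.0134)(1.09×10^-3) = 4.67×10^-24 kg·m/s.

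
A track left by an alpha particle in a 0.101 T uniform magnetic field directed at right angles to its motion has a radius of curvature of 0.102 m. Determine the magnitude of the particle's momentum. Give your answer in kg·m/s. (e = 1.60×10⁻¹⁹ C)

p ≈ 3.30×10^-21 kg·m/s

Since qvB = mv²/r, the momentum p = mv = qBr.
p = (2×1.60×10^-19)(0.101)(0.102) = 3.30×10^-21 kg·m/s.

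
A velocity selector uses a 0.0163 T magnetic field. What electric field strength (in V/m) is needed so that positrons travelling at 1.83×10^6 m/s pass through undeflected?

qE = qvB ⇒ E = vB = (1.83×10^6)(0.0163) = 2.98×10^4 V/m.

E ≈ 2.98×10^4 V/m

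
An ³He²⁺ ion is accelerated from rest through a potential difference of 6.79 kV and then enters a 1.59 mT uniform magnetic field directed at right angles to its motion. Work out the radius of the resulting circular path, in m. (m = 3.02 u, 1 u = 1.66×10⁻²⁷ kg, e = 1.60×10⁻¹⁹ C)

r ≈ 9.17 m

The kinetic energy gained is K = qV = (2×1.60×10^-19)(6790) = 2.17×10^-15 J.
v = √(2K/m) = 9.31×10^5 m/s.
r = mv/(qB) = (5.01×10^-27)(9.31×10^5) / [(2×1.60×10^-19)(1.59×10^-3)] = 9.17 m.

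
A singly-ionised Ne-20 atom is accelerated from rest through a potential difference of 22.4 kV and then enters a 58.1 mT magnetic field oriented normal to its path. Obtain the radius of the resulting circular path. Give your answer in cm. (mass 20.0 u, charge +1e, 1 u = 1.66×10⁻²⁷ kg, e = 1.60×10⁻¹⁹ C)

r ≈ 166 cm

The kinetic energy gained is K = qV = (1×1.60×10^-19)(2.24×10^4) = 3.58×10^-15 J.
v = √(2K/m) = 4.65×10^5 m/s.
r = mv/(qB) = (3.32×10^-26)(4.65×10^5) / [(1×1.60×10^-19)(0.0581)] = 1.66 m.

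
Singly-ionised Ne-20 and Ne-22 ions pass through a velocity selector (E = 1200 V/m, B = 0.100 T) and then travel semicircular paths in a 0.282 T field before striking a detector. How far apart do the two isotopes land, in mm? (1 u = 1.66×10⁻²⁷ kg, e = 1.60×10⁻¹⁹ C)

Both emerge at v = E/B₁ = 1.20×10^4 m/s.
r = mv/(qB₂), so r₁ = 8.830×10^-3 m and r₂ = 9.713×10^-3 m, giving Δr = 8.83×10^-4 m.
After a semicircle each ion lands a diameter 2r from the entry slit, so the separation is 2Δr = 1.77×10^-3 m.

Δd ≈ 1.77 mm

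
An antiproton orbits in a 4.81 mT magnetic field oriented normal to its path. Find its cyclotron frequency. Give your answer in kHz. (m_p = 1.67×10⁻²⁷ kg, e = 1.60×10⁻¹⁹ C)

f ≈ 73.3 kHz

f = qB/(2πm) = (1×1.60×10^-19)(4.81×10^-3) / [2π(1.67×10^-27)] = 7.33×10^4 Hz.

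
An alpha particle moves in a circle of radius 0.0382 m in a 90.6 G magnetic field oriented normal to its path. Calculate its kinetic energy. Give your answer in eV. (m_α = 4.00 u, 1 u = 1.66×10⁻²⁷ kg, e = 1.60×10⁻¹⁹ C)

v = qBr/m = (2×1.60×10^-19)(9.06×10^-3)(0.0382) / (6.64×10^-27) = 1.67×10^4 m/s.
K = ½mv² = 0.5·(6.64×10^-27)·(1.67×10^4)² = 9.24×10^-19 J = 5.77 eV.

K ≈ 5.77 eV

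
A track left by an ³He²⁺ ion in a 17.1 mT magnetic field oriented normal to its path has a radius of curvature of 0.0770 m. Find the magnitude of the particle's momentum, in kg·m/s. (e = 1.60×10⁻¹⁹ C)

p ≈ 4.21×10^-22 kg·m/s

Since qvB = mv²/r, the momentum p = mv = qBr.
p = (2×1.60×10^-19)(0.0171)(0.0770) = 4.21×10^-22 kg·m/s.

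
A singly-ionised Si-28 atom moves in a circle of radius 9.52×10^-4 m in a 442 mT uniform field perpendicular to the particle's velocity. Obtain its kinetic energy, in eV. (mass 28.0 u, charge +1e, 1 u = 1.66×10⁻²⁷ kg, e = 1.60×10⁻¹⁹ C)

K ≈ 0.305 eV

v = qBr/m = (1×1.60×10^-19)(0.442)(9.52×10^-4) / (4.65×10^-26) = 1450 m/s.
K = ½mv² = 0.5·(4.65×10^-26)·(1450)² = 4.88×10^-20 J = 0.305 eV.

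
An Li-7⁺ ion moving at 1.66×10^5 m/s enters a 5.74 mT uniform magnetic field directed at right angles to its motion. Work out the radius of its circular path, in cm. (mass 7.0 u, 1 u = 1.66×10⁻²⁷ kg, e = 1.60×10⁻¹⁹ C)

The magnetic force provides the centripetal force: qvB = mv²/r, so r = mv/(qB).
r = (1.16×10^-26 kg)(1.66×10^5 m/s) / [(1×1.60×10^-19 C)(5.74×10^-3 T)] = 2.10 m.

r ≈ 210 cm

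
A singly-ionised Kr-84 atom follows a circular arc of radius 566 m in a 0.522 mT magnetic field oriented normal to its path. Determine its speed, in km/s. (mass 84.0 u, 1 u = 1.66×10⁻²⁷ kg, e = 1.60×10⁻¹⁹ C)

v ≈ 339 km/s

From qvB = mv²/r, v = qBr/m.
v = (1×1.60×10^-19)(5.22×10^-4)(566) / (1.39×10^-25) = 3.39×10^5 m/s.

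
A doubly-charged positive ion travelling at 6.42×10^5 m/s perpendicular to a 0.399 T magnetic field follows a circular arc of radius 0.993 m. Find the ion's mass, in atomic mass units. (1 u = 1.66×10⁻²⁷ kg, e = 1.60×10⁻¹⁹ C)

qvB = mv²/r ⇒ m = qBr/v.
m = (2×1.60×10^-19)(0.399)(0.993) / (6.42×10^5) = 1.97×10^-25 kg = 119 u.

m ≈ 119 u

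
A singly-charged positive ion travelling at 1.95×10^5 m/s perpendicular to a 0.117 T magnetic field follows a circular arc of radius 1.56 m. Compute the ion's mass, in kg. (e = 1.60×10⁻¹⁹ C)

m ≈ 1.50×10^-25 kg

qvB = mv²/r ⇒ m = qBr/v.
m = (1×1.60×10^-19)(0.117)(1.56) / (1.95×10^5) = 1.50×10^-25 kg.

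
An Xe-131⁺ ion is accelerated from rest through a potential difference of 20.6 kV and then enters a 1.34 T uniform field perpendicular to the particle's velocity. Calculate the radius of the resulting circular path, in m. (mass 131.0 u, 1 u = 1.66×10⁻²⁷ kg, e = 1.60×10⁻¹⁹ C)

The kinetic energy gained is K = qV = (1×1.60×10^-19)(2.06×10^4) = 3.30×10^-15 J.
v = √(2K/m) = 1.74×10^5 m/s.
r = mv/(qB) = (2.17×10^-25)(1.74×10^5) / [(1×1.60×10^-19)(1.34)] = 0.177 m.

r ≈ 0.177 m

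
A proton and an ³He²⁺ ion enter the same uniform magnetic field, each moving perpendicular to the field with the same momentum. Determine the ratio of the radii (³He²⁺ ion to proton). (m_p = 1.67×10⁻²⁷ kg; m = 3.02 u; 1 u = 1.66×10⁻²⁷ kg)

r = p/(qB) ⇒ at equal p, r ∝ 1/q.
r_{³He²⁺ ion}/r_{proton} = 0.500.

ratio ≈ 0.500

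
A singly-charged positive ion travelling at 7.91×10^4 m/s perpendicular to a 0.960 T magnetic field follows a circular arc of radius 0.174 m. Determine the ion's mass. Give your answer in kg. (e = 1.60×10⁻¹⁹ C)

qvB = mv²/r ⇒ m = qBr/v.
m = (1×1.60×10^-19)(0.960)(0.174) / (7.91×10^4) = 3.38×10^-25 kg.

m ≈ 3.38×10^-25 kg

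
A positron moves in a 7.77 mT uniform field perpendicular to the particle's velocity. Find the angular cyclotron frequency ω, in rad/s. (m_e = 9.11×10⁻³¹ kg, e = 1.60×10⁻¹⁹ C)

ω ≈ 1.36×10^9 rad/s

ω = qB/m = (1×1.60×10^-19)(7.77×10^-3) / (9.11×10^-31) = 1.36×10^9 rad/s.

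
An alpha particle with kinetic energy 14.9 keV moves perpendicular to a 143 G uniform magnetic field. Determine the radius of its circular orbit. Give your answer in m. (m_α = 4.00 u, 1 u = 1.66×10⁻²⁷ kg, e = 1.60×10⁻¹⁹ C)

Convert the energy: K = 14.9 keV = 2.38×10^-15 J.
v = √(2K/m) = √(2·2.38×10^-15/6.64×10^-27) = 8.47×10^5 m/s.
r = mv/(qB) = (6.64×10^-27)(8.47×10^5) / [(2×1.60×10^-19)(0.0143)] = 1.23 m.

r ≈ 1.23 m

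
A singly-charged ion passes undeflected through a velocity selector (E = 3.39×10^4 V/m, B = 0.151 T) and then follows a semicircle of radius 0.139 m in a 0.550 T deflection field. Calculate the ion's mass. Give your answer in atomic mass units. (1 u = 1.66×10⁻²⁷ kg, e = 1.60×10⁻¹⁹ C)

m ≈ 32.8 u

v = E/B₁ = 2.25×10^5 m/s.
From r = mv/(qB₂), m = qB₂r/v = (1×1.60×10^-19)(0.550)(0.139) / (2.25×10^5) = 5.45×10^-26 kg.
In atomic mass units: m = 5.45×10^-26 / 1.66×10^-27 = 32.8 u.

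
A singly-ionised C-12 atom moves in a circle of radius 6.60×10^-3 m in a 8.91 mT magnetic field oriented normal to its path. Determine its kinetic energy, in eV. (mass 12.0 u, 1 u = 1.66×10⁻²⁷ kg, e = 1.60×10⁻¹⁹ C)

K ≈ 0.0139 eV

v = qBr/m = (1×1.60×10^-19)(8.91×10^-3)(6.60×10^-3) / (1.99×10^-26) = 472 m/s.
K = ½mv² = 0.5·(1.99×10^-26)·(472)² = 2.22×10^-21 J = 0.0139 eV.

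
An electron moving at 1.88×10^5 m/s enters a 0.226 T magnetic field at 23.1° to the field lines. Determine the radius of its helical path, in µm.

r ≈ 1.86 µm

Only the perpendicular component v⊥ = v sin23.1° = 7.38×10^4 m/s is bent by the field.
r = m v⊥ /(qB) = (9.11×10^-31)(7.38×10^4) / [(1×1.60×10^-19)(0.226)] = 1.86×10^-6 m.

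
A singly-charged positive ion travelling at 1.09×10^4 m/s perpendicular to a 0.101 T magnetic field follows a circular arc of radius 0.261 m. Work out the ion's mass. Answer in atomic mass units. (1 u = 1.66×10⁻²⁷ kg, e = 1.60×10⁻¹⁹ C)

qvB = mv²/r ⇒ m = qBr/v.
m = (1×1.60×10^-19)(0.101)(0.261) / (1.09×10^4) = 3.87×10^-25 kg = 233 u.

m ≈ 233 u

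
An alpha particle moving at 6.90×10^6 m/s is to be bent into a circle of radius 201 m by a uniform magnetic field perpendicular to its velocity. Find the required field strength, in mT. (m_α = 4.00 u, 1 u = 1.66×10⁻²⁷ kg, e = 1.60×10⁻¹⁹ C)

qvB = mv²/r gives B = mv/(qr).
B = (6.64×10^-27)(6.90×10^6) / [(2×1.60×10^-19)(201)] = 7.12×10^-4 T.

B ≈ 0.712 mT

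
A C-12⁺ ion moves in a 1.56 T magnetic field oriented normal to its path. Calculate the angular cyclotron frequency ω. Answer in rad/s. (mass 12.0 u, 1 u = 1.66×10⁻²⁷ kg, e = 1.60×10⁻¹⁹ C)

ω = qB/m = (1×1.60×10^-19)(1.56) / (1.99×10^-26) = 1.25×10^7 rad/s.

ω ≈ 1.25×10^7 rad/s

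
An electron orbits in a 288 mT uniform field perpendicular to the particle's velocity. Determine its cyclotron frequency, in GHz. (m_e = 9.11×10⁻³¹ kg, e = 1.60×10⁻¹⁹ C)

f = qB/(2πm) = (1×1.60×10^-19)(0.288) / [2π(9.11×10^-31)] = 8.05×10^9 Hz.

f ≈ 8.05 GHz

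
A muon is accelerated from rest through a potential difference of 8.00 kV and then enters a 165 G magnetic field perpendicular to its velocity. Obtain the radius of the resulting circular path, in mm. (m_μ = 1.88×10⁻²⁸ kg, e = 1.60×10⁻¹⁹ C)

r ≈ 263 mm

The kinetic energy gained is K = qV = (1×1.60×10^-19)(8000) = 1.28×10^-15 J.
v = √(2K/m) = 3.69×10^6 m/s.
r = mv/(qB) = (1.88×10^-28)(3.69×10^6) / [(1×1.60×10^-19)(0.0165)] = 0.263 m.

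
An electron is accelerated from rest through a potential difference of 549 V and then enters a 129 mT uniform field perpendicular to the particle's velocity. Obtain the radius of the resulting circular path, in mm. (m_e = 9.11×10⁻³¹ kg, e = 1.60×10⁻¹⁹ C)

The kinetic energy gained is K = qV = (1×1.60×10^-19)(549) = 8.78×10^-17 J.
v = √(2K/m) = 1.39×10^7 m/s.
r = mv/(qB) = (9.11×10^-31)(1.39×10^7) / [(1×1.60×10^-19)(0.129)] = 6.13×10^-4 m.

r ≈ 0.613 mm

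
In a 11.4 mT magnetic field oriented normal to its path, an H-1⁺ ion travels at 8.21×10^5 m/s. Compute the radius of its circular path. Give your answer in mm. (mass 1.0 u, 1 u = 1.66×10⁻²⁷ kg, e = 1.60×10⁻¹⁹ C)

The magnetic force provides the centripetal force: qvB = mv²/r, so r = mv/(qB).
r = (1.66×10^-27 kg)(8.21×10^5 m/s) / [(1×1.60×10^-19 C)(0.0114 T)] = 0.747 m.

r ≈ 747 mm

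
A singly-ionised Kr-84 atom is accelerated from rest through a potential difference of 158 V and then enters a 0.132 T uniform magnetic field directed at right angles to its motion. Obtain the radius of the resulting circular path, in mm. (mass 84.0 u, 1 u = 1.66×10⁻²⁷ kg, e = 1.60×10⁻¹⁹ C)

The kinetic energy gained is K = qV = (1×1.60×10^-19)(158) = 2.53×10^-17 J.
v = √(2K/m) = 1.90×10^4 m/s.
r = mv/(qB) = (1.39×10^-25)(1.90×10^4) / [(1×1.60×10^-19)(0.132)] = 0.126 m.

r ≈ 126 mm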